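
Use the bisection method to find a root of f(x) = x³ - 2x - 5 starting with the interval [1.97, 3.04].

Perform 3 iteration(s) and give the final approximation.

f(x) = x³ - 2x - 5
Initial interval: [1.97, 3.04]

Iteration 1:
  c_1 = (1.970000 + 3.040000)/2 = 2.505000
  f(c_1) = f(2.505000) = 5.708938
  f(a) × f(c) < 0, new interval: [1.970000, 2.505000]
Iteration 2:
  c_2 = (1.970000 + 2.505000)/2 = 2.237500
  f(c_2) = f(2.237500) = 1.726834
  f(a) × f(c) < 0, new interval: [1.970000, 2.237500]
Iteration 3:
  c_3 = (1.970000 + 2.237500)/2 = 2.103750
  f(c_3) = f(2.103750) = 0.103201
  f(a) × f(c) < 0, new interval: [1.970000, 2.103750]

After 3 iteration(s), the approximation is c_3 = 2.103750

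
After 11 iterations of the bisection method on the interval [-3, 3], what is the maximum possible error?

Bisection error bound: |error| ≤ (b-a)/2^n
|error| ≤ (3 - (-3))/2^11 = 6/2^11
|error| ≤ 0.0029296875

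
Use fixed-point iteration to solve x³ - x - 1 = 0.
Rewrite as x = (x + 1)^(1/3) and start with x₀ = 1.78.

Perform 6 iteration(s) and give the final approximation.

Equation: x³ - x - 1 = 0
Fixed-point form: x = (x + 1)^(1/3)
x₀ = 1.78

x_1 = g(1.780000) = 1.406096
x_2 = g(1.406096) = 1.339998
x_3 = g(1.339998) = 1.327614
x_4 = g(1.327614) = 1.325268
x_5 = g(1.325268) = 1.324822
x_6 = g(1.324822) = 1.324738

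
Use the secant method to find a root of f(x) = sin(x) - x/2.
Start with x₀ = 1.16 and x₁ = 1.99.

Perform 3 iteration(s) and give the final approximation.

f(x) = sin(x) - x/2
x₀ = 1.16, x₁ = 1.99

Secant formula: x_{n+1} = x_n - f(x_n)(x_n - x_{n-1})/(f(x_n) - f(x_{n-1}))

Iteration 1:
  f(1.160000) = 0.336803
  f(1.990000) = -0.081587
  x_2 = 1.990000 - (-0.081587)×(1.990000 - 1.160000)/(-0.081587 - 0.336803)
       = 1.828149
Iteration 2:
  f(1.990000) = -0.081587
  f(1.828149) = 0.052993
  x_3 = 1.828149 - 0.052993×(1.828149 - 1.990000)/(0.052993 - (-0.081587))
       = 1.891880
Iteration 3:
  f(1.828149) = 0.052993
  f(1.891880) = 0.002954
  x_4 = 1.891880 - 0.002954×(1.891880 - 1.828149)/(0.002954 - 0.052993)
       = 1.895642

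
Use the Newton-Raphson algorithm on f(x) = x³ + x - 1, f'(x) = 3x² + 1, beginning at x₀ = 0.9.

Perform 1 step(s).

f(x) = x³ + x - 1
f'(x) = 3x² + 1
x₀ = 0.9

Newton-Raphson formula: x_{n+1} = x_n - f(x_n)/f'(x_n)

Iteration 1:
  f(0.900000) = 0.629000
  f'(0.900000) = 3.430000
  x_1 = 0.900000 - 0.629000/3.430000 = 0.716618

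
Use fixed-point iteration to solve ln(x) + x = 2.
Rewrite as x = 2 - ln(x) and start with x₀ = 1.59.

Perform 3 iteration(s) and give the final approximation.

Equation: ln(x) + x = 2
Fixed-point form: x = 2 - ln(x)
x₀ = 1.59

x_1 = g(1.590000) = 1.536266
x_2 = g(1.536266) = 1.570645
x_3 = g(1.570645) = 1.548514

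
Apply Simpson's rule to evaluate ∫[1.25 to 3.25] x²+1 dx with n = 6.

f(x) = x²+1
a = 1.25, b = 3.25, n = 6
h = (b - a)/n = 0.333333

Simpson's rule: (h/3)[f(x₀) + 4f(x₁) + 2f(x₂) + ... + f(xₙ)]

x_0 = 1.2500, f(x_0) = 2.562500, coefficient = 1
x_1 = 1.5833, f(x_1) = 3.506944, coefficient = 4
x_2 = 1.9167, f(x_2) = 4.673611, coefficient = 2
x_3 = 2.2500, f(x_3) = 6.062500, coefficient = 4
x_4 = 2.5833, f(x_4) = 7.673611, coefficient = 2
x_5 = 2.9167, f(x_5) = 9.506944, coefficient = 4
x_6 = 3.2500, f(x_6) = 11.562500, coefficient = 1

I ≈ (0.333333/3) × 115.125000 = 12.791667
Exact value: 12.791667
Error: 0.000000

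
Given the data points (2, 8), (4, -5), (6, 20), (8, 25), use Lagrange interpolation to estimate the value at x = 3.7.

Lagrange interpolation formula:
P(x) = Σ yᵢ × Lᵢ(x)
where Lᵢ(x) = Π_{j≠i} (x - xⱼ)/(xᵢ - xⱼ)

L_0(3.7) = (3.7 - 4)/(2 - 4) × (3.7 - 6)/(2 - 6) × (3.7 - 8)/(2 - 8) = 0.061812
L_1(3.7) = (3.7 - 2)/(4 - 2) × (3.7 - 6)/(4 - 6) × (3.7 - 8)/(4 - 8) = 1.050812
L_2(3.7) = (3.7 - 2)/(6 - 2) × (3.7 - 4)/(6 - 4) × (3.7 - 8)/(6 - 8) = -0.137062
L_3(3.7) = (3.7 - 2)/(8 - 2) × (3.7 - 4)/(8 - 4) × (3.7 - 6)/(8 - 6) = 0.024437

P(3.7) = 8×L_0(3.7) + (-5)×L_1(3.7) + 20×L_2(3.7) + 25×L_3(3.7)
P(3.7) = -6.889875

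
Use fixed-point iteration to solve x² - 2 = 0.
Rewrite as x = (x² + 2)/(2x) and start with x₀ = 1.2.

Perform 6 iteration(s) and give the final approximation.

Equation: x² - 2 = 0
Fixed-point form: x = (x² + 2)/(2x)
x₀ = 1.2

x_1 = g(1.200000) = 1.433333
x_2 = g(1.433333) = 1.414341
x_3 = g(1.414341) = 1.414214
x_4 = g(1.414214) = 1.414214
x_5 = g(1.414214) = 1.414214
x_6 = g(1.414214) = 1.414214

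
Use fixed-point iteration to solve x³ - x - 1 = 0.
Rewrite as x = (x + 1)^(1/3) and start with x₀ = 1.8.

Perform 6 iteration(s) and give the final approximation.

Equation: x³ - x - 1 = 0
Fixed-point form: x = (x + 1)^(1/3)
x₀ = 1.8

x_1 = g(1.800000) = 1.409460
x_2 = g(1.409460) = 1.340623
x_3 = g(1.340623) = 1.327732
x_4 = g(1.327732) = 1.325290
x_5 = g(1.325290) = 1.324827
x_6 = g(1.324827) = 1.324739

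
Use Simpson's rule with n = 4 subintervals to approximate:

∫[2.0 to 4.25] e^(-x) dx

f(x) = e^(-x)
a = 2.0, b = 4.25, n = 4
h = (b - a)/n = 0.562500

Simpson's rule: (h/3)[f(x₀) + 4f(x₁) + 2f(x₂) + ... + f(xₙ)]

x_0 = 2.0000, f(x_0) = 0.135335, coefficient = 1
x_1 = 2.5625, f(x_1) = 0.077112, coefficient = 4
x_2 = 3.1250, f(x_2) = 0.043937, coefficient = 2
x_3 = 3.6875, f(x_3) = 0.025035, coefficient = 4
x_4 = 4.2500, f(x_4) = 0.014264, coefficient = 1

I ≈ (0.562500/3) × 0.646058 = 0.121136
Exact value: 0.121071
Error: 0.000065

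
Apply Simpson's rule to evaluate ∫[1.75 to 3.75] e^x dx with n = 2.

f(x) = e^x
a = 1.75, b = 3.75, n = 2
h = (b - a)/n = 1.000000

Simpson's rule: (h/3)[f(x₀) + 4f(x₁) + 2f(x₂) + ... + f(xₙ)]

x_0 = 1.7500, f(x_0) = 5.754603, coefficient = 1
x_1 = 2.7500, f(x_1) = 15.642632, coefficient = 4
x_2 = 3.7500, f(x_2) = 42.521082, coefficient = 1

I ≈ (1.000000/3) × 110.846212 = 36.948737
Exact value: 36.766479
Error: 0.182258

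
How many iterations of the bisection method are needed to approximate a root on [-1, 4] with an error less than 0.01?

We need (b-a)/2^n ≤ 0.01
(4 - (-1))/2^n ≤ 0.01
5/2^n ≤ 0.01
2^n ≥ 500
n ≥ log₂(500) = 8.97
n ≥ 9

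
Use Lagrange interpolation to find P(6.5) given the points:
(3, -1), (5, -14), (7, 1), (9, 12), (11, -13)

Lagrange interpolation formula:
P(x) = Σ yᵢ × Lᵢ(x)
where Lᵢ(x) = Π_{j≠i} (x - xⱼ)/(xᵢ - xⱼ)

L_0(6.5) = (6.5 - 5)/(3 - 5) × (6.5 - 7)/(3 - 7) × (6.5 - 9)/(3 - 9) × (6.5 - 11)/(3 - 11) = -0.021973
L_1(6.5) = (6.5 - 3)/(5 - 3) × (6.5 - 7)/(5 - 7) × (6.5 - 9)/(5 - 9) × (6.5 - 11)/(5 - 11) = 0.205078
L_2(6.5) = (6.5 - 3)/(7 - 3) × (6.5 - 5)/(7 - 5) × (6.5 - 9)/(7 - 9) × (6.5 - 11)/(7 - 11) = 0.922852
L_3(6.5) = (6.5 - 3)/(9 - 3) × (6.5 - 5)/(9 - 5) × (6.5 - 7)/(9 - 7) × (6.5 - 11)/(9 - 11) = -0.123047
L_4(6.5) = (6.5 - 3)/(11 - 3) × (6.5 - 5)/(11 - 5) × (6.5 - 7)/(11 - 7) × (6.5 - 9)/(11 - 9) = 0.017090

P(6.5) = (-1)×L_0(6.5) + (-14)×L_1(6.5) + 1×L_2(6.5) + 12×L_3(6.5) + (-13)×L_4(6.5)
P(6.5) = -3.625000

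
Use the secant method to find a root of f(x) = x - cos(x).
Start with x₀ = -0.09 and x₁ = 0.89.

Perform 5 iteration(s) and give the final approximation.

f(x) = x - cos(x)
x₀ = -0.09, x₁ = 0.89

Secant formula: x_{n+1} = x_n - f(x_n)(x_n - x_{n-1})/(f(x_n) - f(x_{n-1}))

Iteration 1:
  f(-0.090000) = -1.085953
  f(0.890000) = 0.260588
  x_2 = 0.890000 - 0.260588×(0.890000 - (-0.090000))/(0.260588 - (-1.085953))
       = 0.700346
Iteration 2:
  f(0.890000) = 0.260588
  f(0.700346) = -0.064272
  x_3 = 0.700346 - (-0.064272)×(0.700346 - 0.890000)/(-0.064272 - 0.260588)
       = 0.737869
Iteration 3:
  f(0.700346) = -0.064272
  f(0.737869) = -0.002035
  x_4 = 0.737869 - (-0.002035)×(0.737869 - 0.700346)/(-0.002035 - (-0.064272))
       = 0.739096
Iteration 4:
  f(0.737869) = -0.002035
  f(0.739096) = 0.000018
  x_5 = 0.739096 - 0.000018×(0.739096 - 0.737869)/(0.000018 - (-0.002035))
       = 0.739085
Iteration 5:
  f(0.739096) = 0.000018
  f(0.739085) = 0.000000
  x_6 = 0.739085 - 0.000000×(0.739085 - 0.739096)/(0.000000 - 0.000018)
       = 0.739085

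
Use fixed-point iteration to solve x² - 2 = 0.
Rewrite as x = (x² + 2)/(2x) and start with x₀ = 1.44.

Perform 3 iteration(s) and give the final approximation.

Equation: x² - 2 = 0
Fixed-point form: x = (x² + 2)/(2x)
x₀ = 1.44

x_1 = g(1.440000) = 1.414444
x_2 = g(1.414444) = 1.414214
x_3 = g(1.414214) = 1.414214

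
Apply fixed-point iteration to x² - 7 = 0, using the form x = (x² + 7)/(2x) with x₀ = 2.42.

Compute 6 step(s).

Equation: x² - 7 = 0
Fixed-point form: x = (x² + 7)/(2x)
x₀ = 2.42

x_1 = g(2.420000) = 2.656281
x_2 = g(2.656281) = 2.645772
x_3 = g(2.645772) = 2.645751
x_4 = g(2.645751) = 2.645751
x_5 = g(2.645751) = 2.645751
x_6 = g(2.645751) = 2.645751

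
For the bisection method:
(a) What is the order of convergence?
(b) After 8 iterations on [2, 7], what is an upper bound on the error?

(a) Bisection has linear (order 1) convergence; the error is halved each step.

(b) Error bound = (b-a)/2^n = (7 - 2)/2^{8}
    = 5/2^{8}

(a) 1 (linear); (b) error ≤ 1.95e-02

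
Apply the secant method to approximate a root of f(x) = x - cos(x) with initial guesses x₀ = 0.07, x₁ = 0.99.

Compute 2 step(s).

f(x) = x - cos(x)
x₀ = 0.07, x₁ = 0.99

Secant formula: x_{n+1} = x_n - f(x_n)(x_n - x_{n-1})/(f(x_n) - f(x_{n-1}))

Iteration 1:
  f(0.070000) = -0.927551
  f(0.990000) = 0.441310
  x_2 = 0.990000 - 0.441310×(0.990000 - 0.070000)/(0.441310 - (-0.927551))
       = 0.693399
Iteration 2:
  f(0.990000) = 0.441310
  f(0.693399) = -0.075679
  x_3 = 0.693399 - (-0.075679)×(0.693399 - 0.990000)/(-0.075679 - 0.441310)
       = 0.736817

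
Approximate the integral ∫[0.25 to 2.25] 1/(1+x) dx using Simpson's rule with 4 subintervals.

f(x) = 1/(1+x)
a = 0.25, b = 2.25, n = 4
h = (b - a)/n = 0.500000

Simpson's rule: (h/3)[f(x₀) + 4f(x₁) + 2f(x₂) + ... + f(xₙ)]

x_0 = 0.2500, f(x_0) = 0.800000, coefficient = 1
x_1 = 0.7500, f(x_1) = 0.571429, coefficient = 4
x_2 = 1.2500, f(x_2) = 0.444444, coefficient = 2
x_3 = 1.7500, f(x_3) = 0.363636, coefficient = 4
x_4 = 2.2500, f(x_4) = 0.307692, coefficient = 1

I ≈ (0.500000/3) × 5.736841 = 0.956140
Exact value: 0.955511
Error: 0.000629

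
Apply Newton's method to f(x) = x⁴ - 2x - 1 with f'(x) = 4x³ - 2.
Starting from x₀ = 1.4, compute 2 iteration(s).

f(x) = x⁴ - 2x - 1
f'(x) = 4x³ - 2
x₀ = 1.4

Newton-Raphson formula: x_{n+1} = x_n - f(x_n)/f'(x_n)

Iteration 1:
  f(1.400000) = 0.041600
  f'(1.400000) = 8.976000
  x_1 = 1.400000 - 0.041600/8.976000 = 1.395365
Iteration 2:
  f(1.395365) = 0.000252
  f'(1.395365) = 8.867355
  x_2 = 1.395365 - 0.000252/8.867355 = 1.395337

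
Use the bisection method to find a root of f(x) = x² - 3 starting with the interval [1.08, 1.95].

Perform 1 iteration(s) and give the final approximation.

f(x) = x² - 3
Initial interval: [1.08, 1.95]

Iteration 1:
  c_1 = (1.080000 + 1.950000)/2 = 1.515000
  f(c_1) = f(1.515000) = -0.704775
  f(a) × f(c) ≥ 0, new interval: [1.515000, 1.950000]

After 1 iteration(s), the approximation is c_1 = 1.515000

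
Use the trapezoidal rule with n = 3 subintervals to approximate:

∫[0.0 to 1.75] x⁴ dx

f(x) = x⁴
a = 0.0, b = 1.75, n = 3
h = (b - a)/n = 0.583333

Trapezoidal rule: (h/2)[f(x₀) + 2f(x₁) + 2f(x₂) + ... + f(xₙ)]

x_0 = 0.0000, f(x_0) = 0.000000, coefficient = 1
x_1 = 0.5833, f(x_1) = 0.115789, coefficient = 2
x_2 = 1.1667, f(x_2) = 1.852623, coefficient = 2
x_3 = 1.7500, f(x_3) = 9.378906, coefficient = 1

I ≈ (0.583333/2) × 13.315731 = 3.883755
Exact value: 3.282617
Error: 0.601138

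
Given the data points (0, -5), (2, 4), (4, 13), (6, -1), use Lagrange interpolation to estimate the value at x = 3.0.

Lagrange interpolation formula:
P(x) = Σ yᵢ × Lᵢ(x)
where Lᵢ(x) = Π_{j≠i} (x - xⱼ)/(xᵢ - xⱼ)

L_0(3.0) = (3.0 - 2)/(0 - 2) × (3.0 - 4)/(0 - 4) × (3.0 - 6)/(0 - 6) = -0.062500
L_1(3.0) = (3.0 - 0)/(2 - 0) × (3.0 - 4)/(2 - 4) × (3.0 - 6)/(2 - 6) = 0.562500
L_2(3.0) = (3.0 - 0)/(4 - 0) × (3.0 - 2)/(4 - 2) × (3.0 - 6)/(4 - 6) = 0.562500
L_3(3.0) = (3.0 - 0)/(6 - 0) × (3.0 - 2)/(6 - 2) × (3.0 - 4)/(6 - 4) = -0.062500

P(3.0) = (-5)×L_0(3.0) + 4×L_1(3.0) + 13×L_2(3.0) + (-1)×L_3(3.0)
P(3.0) = 9.937500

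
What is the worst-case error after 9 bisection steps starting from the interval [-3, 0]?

Bisection error bound: |error| ≤ (b-a)/2^n
|error| ≤ (0 - (-3))/2^9 = 3/2^9
|error| ≤ 0.0058593750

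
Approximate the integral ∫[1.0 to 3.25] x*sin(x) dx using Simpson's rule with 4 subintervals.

f(x) = x*sin(x)
a = 1.0, b = 3.25, n = 4
h = (b - a)/n = 0.562500

Simpson's rule: (h/3)[f(x₀) + 4f(x₁) + 2f(x₂) + ... + f(xₙ)]

x_0 = 1.0000, f(x_0) = 0.841471, coefficient = 1
x_1 = 1.5625, f(x_1) = 1.562446, coefficient = 4
x_2 = 2.1250, f(x_2) = 1.806930, coefficient = 2
x_3 = 2.6875, f(x_3) = 1.178864, coefficient = 4
x_4 = 3.2500, f(x_4) = -0.351634, coefficient = 1

I ≈ (0.562500/3) × 15.068937 = 2.825426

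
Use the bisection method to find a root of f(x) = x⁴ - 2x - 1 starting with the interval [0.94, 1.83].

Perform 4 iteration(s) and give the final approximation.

f(x) = x⁴ - 2x - 1
Initial interval: [0.94, 1.83]

Iteration 1:
  c_1 = (0.940000 + 1.830000)/2 = 1.385000
  f(c_1) = f(1.385000) = -0.090413
  f(a) × f(c) ≥ 0, new interval: [1.385000, 1.830000]
Iteration 2:
  c_2 = (1.385000 + 1.830000)/2 = 1.607500
  f(c_2) = f(1.607500) = 2.462347
  f(a) × f(c) < 0, new interval: [1.385000, 1.607500]
Iteration 3:
  c_3 = (1.385000 + 1.607500)/2 = 1.496250
  f(c_3) = f(1.496250) = 1.019565
  f(a) × f(c) < 0, new interval: [1.385000, 1.496250]
Iteration 4:
  c_4 = (1.385000 + 1.496250)/2 = 1.440625
  f(c_4) = f(1.440625) = 0.426037
  f(a) × f(c) < 0, new interval: [1.385000, 1.440625]

After 4 iteration(s), the approximation is c_4 = 1.440625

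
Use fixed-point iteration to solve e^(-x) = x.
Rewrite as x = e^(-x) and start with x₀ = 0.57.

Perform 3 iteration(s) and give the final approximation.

Equation: e^(-x) = x
Fixed-point form: x = e^(-x)
x₀ = 0.57

x_1 = g(0.570000) = 0.565525
x_2 = g(0.565525) = 0.568062
x_3 = g(0.568062) = 0.566623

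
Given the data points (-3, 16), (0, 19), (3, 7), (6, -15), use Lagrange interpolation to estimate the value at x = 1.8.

Lagrange interpolation formula:
P(x) = Σ yᵢ × Lᵢ(x)
where Lᵢ(x) = Π_{j≠i} (x - xⱼ)/(xᵢ - xⱼ)

L_0(1.8) = (1.8 - 0)/(-3 - 0) × (1.8 - 3)/(-3 - 3) × (1.8 - 6)/(-3 - 6) = -0.056000
L_1(1.8) = (1.8 - (-3))/(0 - (-3)) × (1.8 - 3)/(0 - 3) × (1.8 - 6)/(0 - 6) = 0.448000
L_2(1.8) = (1.8 - (-3))/(3 - (-3)) × (1.8 - 0)/(3 - 0) × (1.8 - 6)/(3 - 6) = 0.672000
L_3(1.8) = (1.8 - (-3))/(6 - (-3)) × (1.8 - 0)/(6 - 0) × (1.8 - 3)/(6 - 3) = -0.064000

P(1.8) = 16×L_0(1.8) + 19×L_1(1.8) + 7×L_2(1.8) + (-15)×L_3(1.8)
P(1.8) = 13.280000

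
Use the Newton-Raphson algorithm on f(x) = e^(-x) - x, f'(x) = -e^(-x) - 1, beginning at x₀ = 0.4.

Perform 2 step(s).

f(x) = e^(-x) - x
f'(x) = -e^(-x) - 1
x₀ = 0.4

Newton-Raphson formula: x_{n+1} = x_n - f(x_n)/f'(x_n)

Iteration 1:
  f(0.400000) = 0.270320
  f'(0.400000) = -1.670320
  x_1 = 0.400000 - 0.270320/(-1.670320) = 0.561837
Iteration 2:
  f(0.561837) = 0.008323
  f'(0.561837) = -1.570161
  x_2 = 0.561837 - 0.008323/(-1.570161) = 0.567138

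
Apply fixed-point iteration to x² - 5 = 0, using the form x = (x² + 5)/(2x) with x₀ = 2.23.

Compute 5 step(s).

Equation: x² - 5 = 0
Fixed-point form: x = (x² + 5)/(2x)
x₀ = 2.23

x_1 = g(2.230000) = 2.236076
x_2 = g(2.236076) = 2.236068
x_3 = g(2.236068) = 2.236068
x_4 = g(2.236068) = 2.236068
x_5 = g(2.236068) = 2.236068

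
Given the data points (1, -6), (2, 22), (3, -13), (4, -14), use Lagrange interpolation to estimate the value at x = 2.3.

Lagrange interpolation formula:
P(x) = Σ yᵢ × Lᵢ(x)
where Lᵢ(x) = Π_{j≠i} (x - xⱼ)/(xᵢ - xⱼ)

L_0(2.3) = (2.3 - 2)/(1 - 2) × (2.3 - 3)/(1 - 3) × (2.3 - 4)/(1 - 4) = -0.059500
L_1(2.3) = (2.3 - 1)/(2 - 1) × (2.3 - 3)/(2 - 3) × (2.3 - 4)/(2 - 4) = 0.773500
L_2(2.3) = (2.3 - 1)/(3 - 1) × (2.3 - 2)/(3 - 2) × (2.3 - 4)/(3 - 4) = 0.331500
L_3(2.3) = (2.3 - 1)/(4 - 1) × (2.3 - 2)/(4 - 2) × (2.3 - 3)/(4 - 3) = -0.045500

P(2.3) = (-6)×L_0(2.3) + 22×L_1(2.3) + (-13)×L_2(2.3) + (-14)×L_3(2.3)
P(2.3) = 13.701500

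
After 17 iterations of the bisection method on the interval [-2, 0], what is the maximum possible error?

Bisection error bound: |error| ≤ (b-a)/2^n
|error| ≤ (0 - (-2))/2^17 = 2/2^17
|error| ≤ 0.0000152588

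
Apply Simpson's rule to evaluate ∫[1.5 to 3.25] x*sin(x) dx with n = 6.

f(x) = x*sin(x)
a = 1.5, b = 3.25, n = 6
h = (b - a)/n = 0.291667

Simpson's rule: (h/3)[f(x₀) + 4f(x₁) + 2f(x₂) + ... + f(xₙ)]

x_0 = 1.5000, f(x_0) = 1.496242, coefficient = 1
x_1 = 1.7917, f(x_1) = 1.748142, coefficient = 4
x_2 = 2.0833, f(x_2) = 1.815632, coefficient = 2
x_3 = 2.3750, f(x_3) = 1.647502, coefficient = 4
x_4 = 2.6667, f(x_4) = 1.219394, coefficient = 2
x_5 = 2.9583, f(x_5) = 0.539113, coefficient = 4
x_6 = 3.2500, f(x_6) = -0.351634, coefficient = 1

I ≈ (0.291667/3) × 22.953685 = 2.231608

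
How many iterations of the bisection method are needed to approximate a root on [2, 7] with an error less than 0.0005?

We need (b-a)/2^n ≤ 0.0005
(7 - 2)/2^n ≤ 0.0005
5/2^n ≤ 0.0005
2^n ≥ 10000
n ≥ log₂(10000) = 13.29
n ≥ 14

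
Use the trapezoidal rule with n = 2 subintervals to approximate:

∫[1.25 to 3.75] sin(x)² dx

f(x) = sin(x)²
a = 1.25, b = 3.75, n = 2
h = (b - a)/n = 1.250000

Trapezoidal rule: (h/2)[f(x₀) + 2f(x₁) + 2f(x₂) + ... + f(xₙ)]

x_0 = 1.2500, f(x_0) = 0.900572, coefficient = 1
x_1 = 2.5000, f(x_1) = 0.358169, coefficient = 2
x_2 = 3.7500, f(x_2) = 0.326682, coefficient = 1

I ≈ (1.250000/2) × 1.943592 = 1.214745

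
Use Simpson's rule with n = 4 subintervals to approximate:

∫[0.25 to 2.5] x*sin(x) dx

f(x) = x*sin(x)
a = 0.25, b = 2.5, n = 4
h = (b - a)/n = 0.562500

Simpson's rule: (h/3)[f(x₀) + 4f(x₁) + 2f(x₂) + ... + f(xₙ)]

x_0 = 0.2500, f(x_0) = 0.061851, coefficient = 1
x_1 = 0.8125, f(x_1) = 0.589882, coefficient = 4
x_2 = 1.3750, f(x_2) = 1.348728, coefficient = 2
x_3 = 1.9375, f(x_3) = 1.808684, coefficient = 4
x_4 = 2.5000, f(x_4) = 1.496180, coefficient = 1

I ≈ (0.562500/3) × 13.849751 = 2.596828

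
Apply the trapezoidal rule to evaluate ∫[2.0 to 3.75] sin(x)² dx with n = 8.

f(x) = sin(x)²
a = 2.0, b = 3.75, n = 8
h = (b - a)/n = 0.218750

Trapezoidal rule: (h/2)[f(x₀) + 2f(x₁) + 2f(x₂) + ... + f(xₙ)]

x_0 = 2.0000, f(x_0) = 0.826822, coefficient = 1
x_1 = 2.2188, f(x_1) = 0.635720, coefficient = 2
x_2 = 2.4375, f(x_2) = 0.419052, coefficient = 2
x_3 = 2.6562, f(x_3) = 0.217633, coefficient = 2
x_4 = 2.8750, f(x_4) = 0.069404, coefficient = 2
x_5 = 3.0938, f(x_5) = 0.002287, coefficient = 2
x_6 = 3.3125, f(x_6) = 0.028926, coefficient = 2
x_7 = 3.5312, f(x_7) = 0.144302, coefficient = 2
x_8 = 3.7500, f(x_8) = 0.326682, coefficient = 1

I ≈ (0.218750/2) × 4.188153 = 0.458079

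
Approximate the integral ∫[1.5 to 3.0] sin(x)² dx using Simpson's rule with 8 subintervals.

f(x) = sin(x)²
a = 1.5, b = 3.0, n = 8
h = (b - a)/n = 0.187500

Simpson's rule: (h/3)[f(x₀) + 4f(x₁) + 2f(x₂) + ... + f(xₙ)]

x_0 = 1.5000, f(x_0) = 0.994996, coefficient = 1
x_1 = 1.6875, f(x_1) = 0.986442, coefficient = 4
x_2 = 1.8750, f(x_2) = 0.910280, coefficient = 2
x_3 = 2.0625, f(x_3) = 0.777095, coefficient = 4
x_4 = 2.2500, f(x_4) = 0.605398, coefficient = 2
x_5 = 2.4375, f(x_5) = 0.419052, coefficient = 4
x_6 = 2.6250, f(x_6) = 0.243957, coefficient = 2
x_7 = 2.8125, f(x_7) = 0.104448, coefficient = 4
x_8 = 3.0000, f(x_8) = 0.019915, coefficient = 1

I ≈ (0.187500/3) × 13.682330 = 0.855146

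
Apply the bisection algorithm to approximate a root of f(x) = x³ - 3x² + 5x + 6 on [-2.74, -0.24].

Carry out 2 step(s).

f(x) = x³ - 3x² + 5x + 6
Initial interval: [-2.74, -0.24]

Iteration 1:
  c_1 = (-2.740000 + (-0.240000))/2 = -1.490000
  f(c_1) = f(-1.490000) = -11.418249
  f(a) × f(c) ≥ 0, new interval: [-1.490000, -0.240000]
Iteration 2:
  c_2 = (-1.490000 + (-0.240000))/2 = -0.865000
  f(c_2) = f(-0.865000) = -1.216890
  f(a) × f(c) ≥ 0, new interval: [-0.865000, -0.240000]

After 2 iteration(s), the approximation is c_2 = -0.865000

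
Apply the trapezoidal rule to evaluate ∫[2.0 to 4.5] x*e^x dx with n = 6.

f(x) = x*e^x
a = 2.0, b = 4.5, n = 6
h = (b - a)/n = 0.416667

Trapezoidal rule: (h/2)[f(x₀) + 2f(x₁) + 2f(x₂) + ... + f(xₙ)]

x_0 = 2.0000, f(x_0) = 14.778112, coefficient = 1
x_1 = 2.4167, f(x_1) = 27.087053, coefficient = 2
x_2 = 2.8333, f(x_2) = 48.172446, coefficient = 2
x_3 = 3.2500, f(x_3) = 83.818605, coefficient = 2
x_4 = 3.6667, f(x_4) = 143.444708, coefficient = 2
x_5 = 4.0833, f(x_5) = 242.317047, coefficient = 2
x_6 = 4.5000, f(x_6) = 405.077091, coefficient = 1

I ≈ (0.416667/2) × 1509.534921 = 314.486442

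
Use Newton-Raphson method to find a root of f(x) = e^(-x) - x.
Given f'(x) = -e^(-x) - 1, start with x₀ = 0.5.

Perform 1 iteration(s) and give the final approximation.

f(x) = e^(-x) - x
f'(x) = -e^(-x) - 1
x₀ = 0.5

Newton-Raphson formula: x_{n+1} = x_n - f(x_n)/f'(x_n)

Iteration 1:
  f(0.500000) = 0.106531
  f'(0.500000) = -1.606531
  x_1 = 0.500000 - 0.106531/(-1.606531) = 0.566311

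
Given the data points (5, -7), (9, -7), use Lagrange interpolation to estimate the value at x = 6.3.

Lagrange interpolation formula:
P(x) = Σ yᵢ × Lᵢ(x)
where Lᵢ(x) = Π_{j≠i} (x - xⱼ)/(xᵢ - xⱼ)

L_0(6.3) = (6.3 - 9)/(5 - 9) = 0.675000
L_1(6.3) = (6.3 - 5)/(9 - 5) = 0.325000

P(6.3) = (-7)×L_0(6.3) + (-7)×L_1(6.3)
P(6.3) = -7.000000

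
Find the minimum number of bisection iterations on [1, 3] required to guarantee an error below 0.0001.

We need (b-a)/2^n ≤ 0.0001
(3 - 1)/2^n ≤ 0.0001
2/2^n ≤ 0.0001
2^n ≥ 20000
n ≥ log₂(20000) = 14.29
n ≥ 15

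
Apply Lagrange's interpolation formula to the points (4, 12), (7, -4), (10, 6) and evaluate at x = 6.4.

Lagrange interpolation formula:
P(x) = Σ yᵢ × Lᵢ(x)
where Lᵢ(x) = Π_{j≠i} (x - xⱼ)/(xᵢ - xⱼ)

L_0(6.4) = (6.4 - 7)/(4 - 7) × (6.4 - 10)/(4 - 10) = 0.120000
L_1(6.4) = (6.4 - 4)/(7 - 4) × (6.4 - 10)/(7 - 10) = 0.960000
L_2(6.4) = (6.4 - 4)/(10 - 4) × (6.4 - 7)/(10 - 7) = -0.080000

P(6.4) = 12×L_0(6.4) + (-4)×L_1(6.4) + 6×L_2(6.4)
P(6.4) = -2.880000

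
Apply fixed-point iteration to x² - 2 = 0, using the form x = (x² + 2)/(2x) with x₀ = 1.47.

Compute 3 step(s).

Equation: x² - 2 = 0
Fixed-point form: x = (x² + 2)/(2x)
x₀ = 1.47

x_1 = g(1.470000) = 1.415272
x_2 = g(1.415272) = 1.414214
x_3 = g(1.414214) = 1.414214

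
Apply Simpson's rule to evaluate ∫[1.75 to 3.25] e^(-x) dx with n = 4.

f(x) = e^(-x)
a = 1.75, b = 3.25, n = 4
h = (b - a)/n = 0.375000

Simpson's rule: (h/3)[f(x₀) + 4f(x₁) + 2f(x₂) + ... + f(xₙ)]

x_0 = 1.7500, f(x_0) = 0.173774, coefficient = 1
x_1 = 2.1250, f(x_1) = 0.119433, coefficient = 4
x_2 = 2.5000, f(x_2) = 0.082085, coefficient = 2
x_3 = 2.8750, f(x_3) = 0.056416, coefficient = 4
x_4 = 3.2500, f(x_4) = 0.038774, coefficient = 1

I ≈ (0.375000/3) × 1.080115 = 0.135014
Exact value: 0.135000
Error: 0.000015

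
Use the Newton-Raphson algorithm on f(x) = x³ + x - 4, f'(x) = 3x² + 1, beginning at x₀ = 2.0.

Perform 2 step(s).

f(x) = x³ + x - 4
f'(x) = 3x² + 1
x₀ = 2.0

Newton-Raphson formula: x_{n+1} = x_n - f(x_n)/f'(x_n)

Iteration 1:
  f(2.000000) = 6.000000
  f'(2.000000) = 13.000000
  x_1 = 2.000000 - 6.000000/13.000000 = 1.538462
Iteration 2:
  f(1.538462) = 1.179791
  f'(1.538462) = 8.100592
  x_2 = 1.538462 - 1.179791/8.100592 = 1.392819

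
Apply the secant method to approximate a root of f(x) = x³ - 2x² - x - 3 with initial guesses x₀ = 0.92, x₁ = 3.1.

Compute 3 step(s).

f(x) = x³ - 2x² - x - 3
x₀ = 0.92, x₁ = 3.1

Secant formula: x_{n+1} = x_n - f(x_n)(x_n - x_{n-1})/(f(x_n) - f(x_{n-1}))

Iteration 1:
  f(0.920000) = -4.834112
  f(3.100000) = 4.471000
  x_2 = 3.100000 - 4.471000×(3.100000 - 0.920000)/(4.471000 - (-4.834112))
       = 2.052535
Iteration 2:
  f(3.100000) = 4.471000
  f(2.052535) = -4.831211
  x_3 = 2.052535 - (-4.831211)×(2.052535 - 3.100000)/(-4.831211 - 4.471000)
       = 2.596548
Iteration 3:
  f(2.052535) = -4.831211
  f(2.596548) = -1.574585
  x_4 = 2.596548 - (-1.574585)×(2.596548 - 2.052535)/(-1.574585 - (-4.831211))
       = 2.859579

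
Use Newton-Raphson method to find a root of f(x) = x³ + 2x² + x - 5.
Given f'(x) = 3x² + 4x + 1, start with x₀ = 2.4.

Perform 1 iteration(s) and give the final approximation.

f(x) = x³ + 2x² + x - 5
f'(x) = 3x² + 4x + 1
x₀ = 2.4

Newton-Raphson formula: x_{n+1} = x_n - f(x_n)/f'(x_n)

Iteration 1:
  f(2.400000) = 22.744000
  f'(2.400000) = 27.880000
  x_1 = 2.400000 - 22.744000/27.880000 = 1.584218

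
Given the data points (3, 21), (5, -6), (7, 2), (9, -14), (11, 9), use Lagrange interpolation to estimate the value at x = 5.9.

Lagrange interpolation formula:
P(x) = Σ yᵢ × Lᵢ(x)
where Lᵢ(x) = Π_{j≠i} (x - xⱼ)/(xᵢ - xⱼ)

L_0(5.9) = (5.9 - 5)/(3 - 5) × (5.9 - 7)/(3 - 7) × (5.9 - 9)/(3 - 9) × (5.9 - 11)/(3 - 11) = -0.040760
L_1(5.9) = (5.9 - 3)/(5 - 3) × (5.9 - 7)/(5 - 7) × (5.9 - 9)/(5 - 9) × (5.9 - 11)/(5 - 11) = 0.525353
L_2(5.9) = (5.9 - 3)/(7 - 3) × (5.9 - 5)/(7 - 5) × (5.9 - 9)/(7 - 9) × (5.9 - 11)/(7 - 11) = 0.644752
L_3(5.9) = (5.9 - 3)/(9 - 3) × (5.9 - 5)/(9 - 5) × (5.9 - 7)/(9 - 7) × (5.9 - 11)/(9 - 11) = -0.152522
L_4(5.9) = (5.9 - 3)/(11 - 3) × (5.9 - 5)/(11 - 5) × (5.9 - 7)/(11 - 7) × (5.9 - 9)/(11 - 9) = 0.023177

P(5.9) = 21×L_0(5.9) + (-6)×L_1(5.9) + 2×L_2(5.9) + (-14)×L_3(5.9) + 9×L_4(5.9)
P(5.9) = -0.374677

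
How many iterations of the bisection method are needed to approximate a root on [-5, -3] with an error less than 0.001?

We need (b-a)/2^n ≤ 0.001
(-3 - (-5))/2^n ≤ 0.001
2/2^n ≤ 0.001
2^n ≥ 2000
n ≥ log₂(2000) = 10.97
n ≥ 11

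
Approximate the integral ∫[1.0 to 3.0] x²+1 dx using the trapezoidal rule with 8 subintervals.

f(x) = x²+1
a = 1.0, b = 3.0, n = 8
h = (b - a)/n = 0.250000

Trapezoidal rule: (h/2)[f(x₀) + 2f(x₁) + 2f(x₂) + ... + f(xₙ)]

x_0 = 1.0000, f(x_0) = 2.000000, coefficient = 1
x_1 = 1.2500, f(x_1) = 2.562500, coefficient = 2
x_2 = 1.5000, f(x_2) = 3.250000, coefficient = 2
x_3 = 1.7500, f(x_3) = 4.062500, coefficient = 2
x_4 = 2.0000, f(x_4) = 5.000000, coefficient = 2
x_5 = 2.2500, f(x_5) = 6.062500, coefficient = 2
x_6 = 2.5000, f(x_6) = 7.250000, coefficient = 2
x_7 = 2.7500, f(x_7) = 8.562500, coefficient = 2
x_8 = 3.0000, f(x_8) = 10.000000, coefficient = 1

I ≈ (0.250000/2) × 85.500000 = 10.687500
Exact value: 10.666667
Error: 0.020833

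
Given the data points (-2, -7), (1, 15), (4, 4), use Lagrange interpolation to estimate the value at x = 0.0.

Lagrange interpolation formula:
P(x) = Σ yᵢ × Lᵢ(x)
where Lᵢ(x) = Π_{j≠i} (x - xⱼ)/(xᵢ - xⱼ)

L_0(0.0) = (0.0 - 1)/(-2 - 1) × (0.0 - 4)/(-2 - 4) = 0.222222
L_1(0.0) = (0.0 - (-2))/(1 - (-2)) × (0.0 - 4)/(1 - 4) = 0.888889
L_2(0.0) = (0.0 - (-2))/(4 - (-2)) × (0.0 - 1)/(4 - 1) = -0.111111

P(0.0) = (-7)×L_0(0.0) + 15×L_1(0.0) + 4×L_2(0.0)
P(0.0) = 11.333333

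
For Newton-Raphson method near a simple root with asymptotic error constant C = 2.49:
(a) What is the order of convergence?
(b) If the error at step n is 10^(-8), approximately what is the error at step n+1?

(a) Newton-Raphson has quadratic (order 2) convergence near simple roots.
    This means |e_{n+1}| ≈ C|e_n|².

(b) With |e_n| = 10^(-8) and C = 2.49:
    |e_{n+1}| ≈ 2.49 × (10^(-8))² = 2.49 × 10^(-16)

(a) 2 (quadratic); (b) |e_{n+1}| ≈ 2.490e-16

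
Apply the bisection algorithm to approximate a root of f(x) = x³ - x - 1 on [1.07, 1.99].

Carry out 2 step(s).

f(x) = x³ - x - 1
Initial interval: [1.07, 1.99]

Iteration 1:
  c_1 = (1.070000 + 1.990000)/2 = 1.530000
  f(c_1) = f(1.530000) = 1.051577
  f(a) × f(c) < 0, new interval: [1.070000, 1.530000]
Iteration 2:
  c_2 = (1.070000 + 1.530000)/2 = 1.300000
  f(c_2) = f(1.300000) = -0.103000
  f(a) × f(c) ≥ 0, new interval: [1.300000, 1.530000]

After 2 iteration(s), the approximation is c_2 = 1.300000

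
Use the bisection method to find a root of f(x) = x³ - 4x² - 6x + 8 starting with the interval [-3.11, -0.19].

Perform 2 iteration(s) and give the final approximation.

f(x) = x³ - 4x² - 6x + 8
Initial interval: [-3.11, -0.19]

Iteration 1:
  c_1 = (-3.110000 + (-0.190000))/2 = -1.650000
  f(c_1) = f(-1.650000) = 2.517875
  f(a) × f(c) < 0, new interval: [-3.110000, -1.650000]
Iteration 2:
  c_2 = (-3.110000 + (-1.650000))/2 = -2.380000
  f(c_2) = f(-2.380000) = -13.858872
  f(a) × f(c) ≥ 0, new interval: [-2.380000, -1.650000]

After 2 iteration(s), the approximation is c_2 = -2.380000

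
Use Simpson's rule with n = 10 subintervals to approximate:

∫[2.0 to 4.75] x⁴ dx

f(x) = x⁴
a = 2.0, b = 4.75, n = 10
h = (b - a)/n = 0.275000

Simpson's rule: (h/3)[f(x₀) + 4f(x₁) + 2f(x₂) + ... + f(xₙ)]

x_0 = 2.0000, f(x_0) = 16.000000, coefficient = 1
x_1 = 2.2750, f(x_1) = 26.787094, coefficient = 4
x_2 = 2.5500, f(x_2) = 42.282506, coefficient = 2
x_3 = 2.8250, f(x_3) = 63.690375, coefficient = 4
x_4 = 3.1000, f(x_4) = 92.352100, coefficient = 2
x_5 = 3.3750, f(x_5) = 129.746338, coefficient = 4
x_6 = 3.6500, f(x_6) = 177.489006, coefficient = 2
x_7 = 3.9250, f(x_7) = 237.333282, coefficient = 4
x_8 = 4.2000, f(x_8) = 311.169600, coefficient = 2
x_9 = 4.4750, f(x_9) = 401.025657, coefficient = 4
x_10 = 4.7500, f(x_10) = 509.066406, coefficient = 1

I ≈ (0.275000/3) × 5205.983814 = 477.215183
Exact value: 477.213086
Error: 0.002097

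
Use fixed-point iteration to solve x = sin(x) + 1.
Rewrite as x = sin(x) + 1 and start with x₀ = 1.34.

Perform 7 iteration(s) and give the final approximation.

Equation: x = sin(x) + 1
Fixed-point form: x = sin(x) + 1
x₀ = 1.34

x_1 = g(1.340000) = 1.973485
x_2 = g(1.973485) = 1.920011
x_3 = g(1.920011) = 1.939642
x_4 = g(1.939642) = 1.932744
x_5 = g(1.932744) = 1.935209
x_6 = g(1.935209) = 1.934333
x_7 = g(1.934333) = 1.934645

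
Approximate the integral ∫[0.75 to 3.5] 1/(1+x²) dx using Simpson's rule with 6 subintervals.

f(x) = 1/(1+x²)
a = 0.75, b = 3.5, n = 6
h = (b - a)/n = 0.458333

Simpson's rule: (h/3)[f(x₀) + 4f(x₁) + 2f(x₂) + ... + f(xₙ)]

x_0 = 0.7500, f(x_0) = 0.640000, coefficient = 1
x_1 = 1.2083, f(x_1) = 0.406493, coefficient = 4
x_2 = 1.6667, f(x_2) = 0.264706, coefficient = 2
x_3 = 2.1250, f(x_3) = 0.181303, coefficient = 4
x_4 = 2.5833, f(x_4) = 0.130317, coefficient = 2
x_5 = 3.0417, f(x_5) = 0.097544, coefficient = 4
x_6 = 3.5000, f(x_6) = 0.075472, coefficient = 1

I ≈ (0.458333/3) × 4.246878 = 0.648829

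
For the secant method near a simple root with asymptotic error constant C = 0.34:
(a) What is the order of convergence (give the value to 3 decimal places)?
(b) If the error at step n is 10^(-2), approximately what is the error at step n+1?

(a) Secant method has superlinear convergence with order φ = (1+√5)/2 ≈ 1.618.
    This means |e_{n+1}| ≈ C|e_n|^1.618.

(b) With |e_n| = 10^(-2) and C = 0.34:
    |e_{n+1}| ≈ 0.34 × (10^(-2))^1.618 = 0.34 × 10^(-3.24)

(a) ≈ 1.618 (golden ratio); (b) |e_{n+1}| ≈ 1.974e-04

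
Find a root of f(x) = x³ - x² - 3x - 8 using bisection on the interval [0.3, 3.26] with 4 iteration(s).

f(x) = x³ - x² - 3x - 8
Initial interval: [0.3, 3.26]

Iteration 1:
  c_1 = (0.300000 + 3.260000)/2 = 1.780000
  f(c_1) = f(1.780000) = -10.868648
  f(a) × f(c) ≥ 0, new interval: [1.780000, 3.260000]
Iteration 2:
  c_2 = (1.780000 + 3.260000)/2 = 2.520000
  f(c_2) = f(2.520000) = -5.907392
  f(a) × f(c) ≥ 0, new interval: [2.520000, 3.260000]
Iteration 3:
  c_3 = (2.520000 + 3.260000)/2 = 2.890000
  f(c_3) = f(2.890000) = -0.884531
  f(a) × f(c) ≥ 0, new interval: [2.890000, 3.260000]
Iteration 4:
  c_4 = (2.890000 + 3.260000)/2 = 3.075000
  f(c_4) = f(3.075000) = 2.395422
  f(a) × f(c) < 0, new interval: [2.890000, 3.075000]

After 4 iteration(s), the approximation is c_4 = 3.075000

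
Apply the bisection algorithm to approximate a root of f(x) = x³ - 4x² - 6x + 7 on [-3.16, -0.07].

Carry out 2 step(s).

f(x) = x³ - 4x² - 6x + 7
Initial interval: [-3.16, -0.07]

Iteration 1:
  c_1 = (-3.160000 + (-0.070000))/2 = -1.615000
  f(c_1) = f(-1.615000) = 2.044817
  f(a) × f(c) < 0, new interval: [-3.160000, -1.615000]
Iteration 2:
  c_2 = (-3.160000 + (-1.615000))/2 = -2.387500
  f(c_2) = f(-2.387500) = -15.084748
  f(a) × f(c) ≥ 0, new interval: [-2.387500, -1.615000]

After 2 iteration(s), the approximation is c_2 = -2.387500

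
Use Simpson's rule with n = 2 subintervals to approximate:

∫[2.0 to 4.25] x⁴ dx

f(x) = x⁴
a = 2.0, b = 4.25, n = 2
h = (b - a)/n = 1.125000

Simpson's rule: (h/3)[f(x₀) + 4f(x₁) + 2f(x₂) + ... + f(xₙ)]

x_0 = 2.0000, f(x_0) = 16.000000, coefficient = 1
x_1 = 3.1250, f(x_1) = 95.367432, coefficient = 4
x_2 = 4.2500, f(x_2) = 326.253906, coefficient = 1

I ≈ (1.125000/3) × 723.723633 = 271.396362
Exact value: 270.915820
Error: 0.480542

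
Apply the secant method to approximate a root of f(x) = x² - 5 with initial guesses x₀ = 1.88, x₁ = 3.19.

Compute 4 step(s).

f(x) = x² - 5
x₀ = 1.88, x₁ = 3.19

Secant formula: x_{n+1} = x_n - f(x_n)(x_n - x_{n-1})/(f(x_n) - f(x_{n-1}))

Iteration 1:
  f(1.880000) = -1.465600
  f(3.190000) = 5.176100
  x_2 = 3.190000 - 5.176100×(3.190000 - 1.880000)/(5.176100 - (-1.465600))
       = 2.169073
Iteration 2:
  f(3.190000) = 5.176100
  f(2.169073) = -0.295122
  x_3 = 2.169073 - (-0.295122)×(2.169073 - 3.190000)/(-0.295122 - 5.176100)
       = 2.224143
Iteration 3:
  f(2.169073) = -0.295122
  f(2.224143) = -0.053189
  x_4 = 2.224143 - (-0.053189)×(2.224143 - 2.169073)/(-0.053189 - (-0.295122))
       = 2.236250
Iteration 4:
  f(2.224143) = -0.053189
  f(2.236250) = 0.000813
  x_5 = 2.236250 - 0.000813×(2.236250 - 2.224143)/(0.000813 - (-0.053189))
       = 2.236067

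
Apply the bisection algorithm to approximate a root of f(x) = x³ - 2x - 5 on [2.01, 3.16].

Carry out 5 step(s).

f(x) = x³ - 2x - 5
Initial interval: [2.01, 3.16]

Iteration 1:
  c_1 = (2.010000 + 3.160000)/2 = 2.585000
  f(c_1) = f(2.585000) = 7.103552
  f(a) × f(c) < 0, new interval: [2.010000, 2.585000]
Iteration 2:
  c_2 = (2.010000 + 2.585000)/2 = 2.297500
  f(c_2) = f(2.297500) = 2.532368
  f(a) × f(c) < 0, new interval: [2.010000, 2.297500]
Iteration 3:
  c_3 = (2.010000 + 2.297500)/2 = 2.153750
  f(c_3) = f(2.153750) = 0.682969
  f(a) × f(c) < 0, new interval: [2.010000, 2.153750]
Iteration 4:
  c_4 = (2.010000 + 2.153750)/2 = 2.081875
  f(c_4) = f(2.081875) = -0.140480
  f(a) × f(c) ≥ 0, new interval: [2.081875, 2.153750]
Iteration 5:
  c_5 = (2.081875 + 2.153750)/2 = 2.117812
  f(c_5) = f(2.117812) = 0.263039
  f(a) × f(c) < 0, new interval: [2.081875, 2.117812]

After 5 iteration(s), the approximation is c_5 = 2.117812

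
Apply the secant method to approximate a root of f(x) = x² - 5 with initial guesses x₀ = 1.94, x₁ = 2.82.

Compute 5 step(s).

f(x) = x² - 5
x₀ = 1.94, x₁ = 2.82

Secant formula: x_{n+1} = x_n - f(x_n)(x_n - x_{n-1})/(f(x_n) - f(x_{n-1}))

Iteration 1:
  f(1.940000) = -1.236400
  f(2.820000) = 2.952400
  x_2 = 2.820000 - 2.952400×(2.820000 - 1.940000)/(2.952400 - (-1.236400))
       = 2.199748
Iteration 2:
  f(2.820000) = 2.952400
  f(2.199748) = -0.161109
  x_3 = 2.199748 - (-0.161109)×(2.199748 - 2.820000)/(-0.161109 - 2.952400)
       = 2.231843
Iteration 3:
  f(2.199748) = -0.161109
  f(2.231843) = -0.018877
  x_4 = 2.231843 - (-0.018877)×(2.231843 - 2.199748)/(-0.018877 - (-0.161109))
       = 2.236103
Iteration 4:
  f(2.231843) = -0.018877
  f(2.236103) = 0.000155
  x_5 = 2.236103 - 0.000155×(2.236103 - 2.231843)/(0.000155 - (-0.018877))
       = 2.236068
Iteration 5:
  f(2.236103) = 0.000155
  f(2.236068) = 0.000000
  x_6 = 2.236068 - 0.000000×(2.236068 - 2.236103)/(0.000000 - 0.000155)
       = 2.236068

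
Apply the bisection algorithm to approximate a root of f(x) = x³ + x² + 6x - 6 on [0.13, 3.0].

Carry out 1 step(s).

f(x) = x³ + x² + 6x - 6
Initial interval: [0.13, 3.0]

Iteration 1:
  c_1 = (0.130000 + 3.000000)/2 = 1.565000
  f(c_1) = f(1.565000) = 9.672262
  f(a) × f(c) < 0, new interval: [0.130000, 1.565000]

After 1 iteration(s), the approximation is c_1 = 1.565000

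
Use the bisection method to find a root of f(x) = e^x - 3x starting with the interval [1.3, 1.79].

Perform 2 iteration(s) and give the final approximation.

f(x) = e^x - 3x
Initial interval: [1.3, 1.79]

Iteration 1:
  c_1 = (1.300000 + 1.790000)/2 = 1.545000
  f(c_1) = f(1.545000) = 0.052972
  f(a) × f(c) < 0, new interval: [1.300000, 1.545000]
Iteration 2:
  c_2 = (1.300000 + 1.545000)/2 = 1.422500
  f(c_2) = f(1.422500) = -0.120024
  f(a) × f(c) ≥ 0, new interval: [1.422500, 1.545000]

After 2 iteration(s), the approximation is c_2 = 1.422500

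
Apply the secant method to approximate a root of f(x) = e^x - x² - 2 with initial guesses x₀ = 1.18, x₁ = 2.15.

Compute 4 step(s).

f(x) = e^x - x² - 2
x₀ = 1.18, x₁ = 2.15

Secant formula: x_{n+1} = x_n - f(x_n)(x_n - x_{n-1})/(f(x_n) - f(x_{n-1}))

Iteration 1:
  f(1.180000) = -0.138026
  f(2.150000) = 1.962358
  x_2 = 2.150000 - 1.962358×(2.150000 - 1.180000)/(1.962358 - (-0.138026))
       = 1.243743
Iteration 2:
  f(2.150000) = 1.962358
  f(1.243743) = -0.078324
  x_3 = 1.243743 - (-0.078324)×(1.243743 - 2.150000)/(-0.078324 - 1.962358)
       = 1.278527
Iteration 3:
  f(1.243743) = -0.078324
  f(1.278527) = -0.043286
  x_4 = 1.278527 - (-0.043286)×(1.278527 - 1.243743)/(-0.043286 - (-0.078324))
       = 1.321497
Iteration 4:
  f(1.278527) = -0.043286
  f(1.321497) = 0.002676
  x_5 = 1.321497 - 0.002676×(1.321497 - 1.278527)/(0.002676 - (-0.043286))
       = 1.318996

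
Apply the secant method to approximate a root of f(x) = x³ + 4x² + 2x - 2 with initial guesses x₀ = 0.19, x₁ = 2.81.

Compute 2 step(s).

f(x) = x³ + 4x² + 2x - 2
x₀ = 0.19, x₁ = 2.81

Secant formula: x_{n+1} = x_n - f(x_n)(x_n - x_{n-1})/(f(x_n) - f(x_{n-1}))

Iteration 1:
  f(0.190000) = -1.468741
  f(2.810000) = 57.392441
  x_2 = 2.810000 - 57.392441×(2.810000 - 0.190000)/(57.392441 - (-1.468741))
       = 0.255376
Iteration 2:
  f(2.810000) = 57.392441
  f(0.255376) = -1.211726
  x_3 = 0.255376 - (-1.211726)×(0.255376 - 2.810000)/(-1.211726 - 57.392441)
       = 0.308196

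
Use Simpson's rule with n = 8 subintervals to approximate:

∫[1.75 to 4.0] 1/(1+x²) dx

f(x) = 1/(1+x²)
a = 1.75, b = 4.0, n = 8
h = (b - a)/n = 0.281250

Simpson's rule: (h/3)[f(x₀) + 4f(x₁) + 2f(x₂) + ... + f(xₙ)]

x_0 = 1.7500, f(x_0) = 0.246154, coefficient = 1
x_1 = 2.0312, f(x_1) = 0.195085, coefficient = 4
x_2 = 2.3125, f(x_2) = 0.157538, coefficient = 2
x_3 = 2.5938, f(x_3) = 0.129407, coefficient = 4
x_4 = 2.8750, f(x_4) = 0.107926, coefficient = 2
x_5 = 3.1562, f(x_5) = 0.091225, coefficient = 4
x_6 = 3.4375, f(x_6) = 0.078025, coefficient = 2
x_7 = 3.7188, f(x_7) = 0.067435, coefficient = 4
x_8 = 4.0000, f(x_8) = 0.058824, coefficient = 1

I ≈ (0.281250/3) × 2.924564 = 0.274178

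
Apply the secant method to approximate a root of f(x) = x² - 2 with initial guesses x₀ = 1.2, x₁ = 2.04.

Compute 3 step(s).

f(x) = x² - 2
x₀ = 1.2, x₁ = 2.04

Secant formula: x_{n+1} = x_n - f(x_n)(x_n - x_{n-1})/(f(x_n) - f(x_{n-1}))

Iteration 1:
  f(1.200000) = -0.560000
  f(2.040000) = 2.161600
  x_2 = 2.040000 - 2.161600×(2.040000 - 1.200000)/(2.161600 - (-0.560000))
       = 1.372840
Iteration 2:
  f(2.040000) = 2.161600
  f(1.372840) = -0.115312
  x_3 = 1.372840 - (-0.115312)×(1.372840 - 2.040000)/(-0.115312 - 2.161600)
       = 1.406627
Iteration 3:
  f(1.372840) = -0.115312
  f(1.406627) = -0.021400
  x_4 = 1.406627 - (-0.021400)×(1.406627 - 1.372840)/(-0.021400 - (-0.115312))
       = 1.414326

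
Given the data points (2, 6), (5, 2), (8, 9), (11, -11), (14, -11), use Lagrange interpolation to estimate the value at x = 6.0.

Lagrange interpolation formula:
P(x) = Σ yᵢ × Lᵢ(x)
where Lᵢ(x) = Π_{j≠i} (x - xⱼ)/(xᵢ - xⱼ)

L_0(6.0) = (6.0 - 5)/(2 - 5) × (6.0 - 8)/(2 - 8) × (6.0 - 11)/(2 - 11) × (6.0 - 14)/(2 - 14) = -0.041152
L_1(6.0) = (6.0 - 2)/(5 - 2) × (6.0 - 8)/(5 - 8) × (6.0 - 11)/(5 - 11) × (6.0 - 14)/(5 - 14) = 0.658436
L_2(6.0) = (6.0 - 2)/(8 - 2) × (6.0 - 5)/(8 - 5) × (6.0 - 11)/(8 - 11) × (6.0 - 14)/(8 - 14) = 0.493827
L_3(6.0) = (6.0 - 2)/(11 - 2) × (6.0 - 5)/(11 - 5) × (6.0 - 8)/(11 - 8) × (6.0 - 14)/(11 - 14) = -0.131687
L_4(6.0) = (6.0 - 2)/(14 - 2) × (6.0 - 5)/(14 - 5) × (6.0 - 8)/(14 - 8) × (6.0 - 11)/(14 - 11) = 0.020576

P(6.0) = 6×L_0(6.0) + 2×L_1(6.0) + 9×L_2(6.0) + (-11)×L_3(6.0) + (-11)×L_4(6.0)
P(6.0) = 6.736626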